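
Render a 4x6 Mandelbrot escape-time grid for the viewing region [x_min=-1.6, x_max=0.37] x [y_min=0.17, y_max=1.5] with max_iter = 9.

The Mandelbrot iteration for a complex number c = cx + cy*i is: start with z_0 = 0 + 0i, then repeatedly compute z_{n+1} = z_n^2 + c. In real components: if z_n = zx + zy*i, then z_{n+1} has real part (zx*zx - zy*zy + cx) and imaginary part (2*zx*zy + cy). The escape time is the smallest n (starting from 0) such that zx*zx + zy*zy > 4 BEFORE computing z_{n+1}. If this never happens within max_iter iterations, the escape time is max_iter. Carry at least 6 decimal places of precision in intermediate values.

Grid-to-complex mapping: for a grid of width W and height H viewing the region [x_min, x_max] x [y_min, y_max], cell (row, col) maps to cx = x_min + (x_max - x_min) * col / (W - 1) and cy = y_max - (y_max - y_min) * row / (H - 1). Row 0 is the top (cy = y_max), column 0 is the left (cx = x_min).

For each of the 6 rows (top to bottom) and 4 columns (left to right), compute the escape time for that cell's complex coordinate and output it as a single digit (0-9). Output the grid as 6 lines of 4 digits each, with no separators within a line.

Answer: 1222
1332
2353
3497
3699
5999

Derivation:
(row=0, col=0): c = -1.6000 + 1.5000i → escape time 1
(row=0, col=1): c = -0.9433 + 1.5000i → escape time 2
(row=0, col=2): c = -0.2867 + 1.5000i → escape time 2
(row=0, col=3): c = 0.3700 + 1.5000i → escape time 2
(row=1, col=0): c = -1.6000 + 1.2340i → escape time 1
(row=1, col=1): c = -0.9433 + 1.2340i → escape time 3
(row=1, col=2): c = -0.2867 + 1.2340i → escape time 3
(row=1, col=3): c = 0.3700 + 1.2340i → escape time 2
(row=2, col=0): c = -1.6000 + 0.9680i → escape time 2
(row=2, col=1): c = -0.9433 + 0.9680i → escape time 3
(row=2, col=2): c = -0.2867 + 0.9680i → escape time 5
(row=2, col=3): c = 0.3700 + 0.9680i → escape time 3
(row=3, col=0): c = -1.6000 + 0.7020i → escape time 3
(row=3, col=1): c = -0.9433 + 0.7020i → escape time 4
(row=3, col=2): c = -0.2867 + 0.7020i → escape time 9
(row=3, col=3): c = 0.3700 + 0.7020i → escape time 7
(row=4, col=0): c = -1.6000 + 0.4360i → escape time 3
(row=4, col=1): c = -0.9433 + 0.4360i → escape time 6
(row=4, col=2): c = -0.2867 + 0.4360i → escape time 9
(row=4, col=3): c = 0.3700 + 0.4360i → escape time 9
(row=5, col=0): c = -1.6000 + 0.1700i → escape time 5
(row=5, col=1): c = -0.9433 + 0.1700i → escape time 9
(row=5, col=2): c = -0.2867 + 0.1700i → escape time 9
(row=5, col=3): c = 0.3700 + 0.1700i → escape time 9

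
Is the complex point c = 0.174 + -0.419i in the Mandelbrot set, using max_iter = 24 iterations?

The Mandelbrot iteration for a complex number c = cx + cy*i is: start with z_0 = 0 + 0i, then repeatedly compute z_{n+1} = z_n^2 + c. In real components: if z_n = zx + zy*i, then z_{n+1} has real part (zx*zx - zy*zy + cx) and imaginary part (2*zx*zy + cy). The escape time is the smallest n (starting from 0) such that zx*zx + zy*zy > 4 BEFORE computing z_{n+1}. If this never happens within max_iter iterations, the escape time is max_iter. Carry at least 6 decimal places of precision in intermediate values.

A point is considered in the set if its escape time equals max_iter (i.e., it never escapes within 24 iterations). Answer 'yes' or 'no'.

Answer: yes

Derivation:
z_0 = 0 + 0i, c = 0.1740 + -0.4190i
Iter 1: z = 0.1740 + -0.4190i, |z|^2 = 0.2058
Iter 2: z = 0.0287 + -0.5648i, |z|^2 = 0.3198
Iter 3: z = -0.1442 + -0.4514i, |z|^2 = 0.2246
Iter 4: z = -0.0090 + -0.2888i, |z|^2 = 0.0835
Iter 5: z = 0.0907 + -0.4138i, |z|^2 = 0.1794
Iter 6: z = 0.0110 + -0.4940i, |z|^2 = 0.2442
Iter 7: z = -0.0699 + -0.4299i, |z|^2 = 0.1897
Iter 8: z = -0.0059 + -0.3589i, |z|^2 = 0.1288
Iter 9: z = 0.0453 + -0.4148i, |z|^2 = 0.1741
Iter 10: z = 0.0040 + -0.4565i, |z|^2 = 0.2084
Iter 11: z = -0.0344 + -0.4227i, |z|^2 = 0.1798
Iter 12: z = -0.0035 + -0.3899i, |z|^2 = 0.1520
Iter 13: z = 0.0220 + -0.4163i, |z|^2 = 0.1738
Iter 14: z = 0.0012 + -0.4373i, |z|^2 = 0.1912
Iter 15: z = -0.0172 + -0.4200i, |z|^2 = 0.1767
Iter 16: z = -0.0021 + -0.4045i, |z|^2 = 0.1636
Iter 17: z = 0.0104 + -0.4173i, |z|^2 = 0.1742
Iter 18: z = -0.0000 + -0.4276i, |z|^2 = 0.1829
Iter 19: z = -0.0089 + -0.4190i, |z|^2 = 0.1756
Iter 20: z = -0.0015 + -0.4116i, |z|^2 = 0.1694
Iter 21: z = 0.0046 + -0.4178i, |z|^2 = 0.1746
Iter 22: z = -0.0005 + -0.4229i, |z|^2 = 0.1788
Iter 23: z = -0.0048 + -0.4186i, |z|^2 = 0.1752
Did not escape in 24 iterations → in set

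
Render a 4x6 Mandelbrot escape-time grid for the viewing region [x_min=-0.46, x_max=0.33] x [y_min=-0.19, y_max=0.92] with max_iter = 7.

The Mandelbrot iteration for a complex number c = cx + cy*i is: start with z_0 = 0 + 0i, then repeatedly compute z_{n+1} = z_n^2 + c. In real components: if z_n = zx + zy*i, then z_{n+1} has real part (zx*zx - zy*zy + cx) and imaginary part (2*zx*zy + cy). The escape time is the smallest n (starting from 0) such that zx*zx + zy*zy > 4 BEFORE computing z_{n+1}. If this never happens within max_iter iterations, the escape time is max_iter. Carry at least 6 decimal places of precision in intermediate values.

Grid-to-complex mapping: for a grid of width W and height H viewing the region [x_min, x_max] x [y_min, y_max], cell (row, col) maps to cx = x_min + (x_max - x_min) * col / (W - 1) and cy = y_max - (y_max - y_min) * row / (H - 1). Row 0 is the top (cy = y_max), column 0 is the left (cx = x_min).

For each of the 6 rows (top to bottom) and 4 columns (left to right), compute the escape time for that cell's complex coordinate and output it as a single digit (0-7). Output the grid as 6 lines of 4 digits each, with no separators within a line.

(row=0, col=0): c = -0.4600 + 0.9200i → escape time 4
(row=0, col=1): c = -0.1967 + 0.9200i → escape time 7
(row=0, col=2): c = 0.0667 + 0.9200i → escape time 5
(row=0, col=3): c = 0.3300 + 0.9200i → escape time 4
(row=1, col=0): c = -0.4600 + 0.6980i → escape time 7
(row=1, col=1): c = -0.1967 + 0.6980i → escape time 7
(row=1, col=2): c = 0.0667 + 0.6980i → escape time 7
(row=1, col=3): c = 0.3300 + 0.6980i → escape time 7
(row=2, col=0): c = -0.4600 + 0.4760i → escape time 7
(row=2, col=1): c = -0.1967 + 0.4760i → escape time 7
(row=2, col=2): c = 0.0667 + 0.4760i → escape time 7
(row=2, col=3): c = 0.3300 + 0.4760i → escape time 7
(row=3, col=0): c = -0.4600 + 0.2540i → escape time 7
(row=3, col=1): c = -0.1967 + 0.2540i → escape time 7
(row=3, col=2): c = 0.0667 + 0.2540i → escape time 7
(row=3, col=3): c = 0.3300 + 0.2540i → escape time 7
(row=4, col=0): c = -0.4600 + 0.0320i → escape time 7
(row=4, col=1): c = -0.1967 + 0.0320i → escape time 7
(row=4, col=2): c = 0.0667 + 0.0320i → escape time 7
(row=4, col=3): c = 0.3300 + 0.0320i → escape time 7
(row=5, col=0): c = -0.4600 + -0.1900i → escape time 7
(row=5, col=1): c = -0.1967 + -0.1900i → escape time 7
(row=5, col=2): c = 0.0667 + -0.1900i → escape time 7
(row=5, col=3): c = 0.3300 + -0.1900i → escape time 7

Answer: 4754
7777
7777
7777
7777
7777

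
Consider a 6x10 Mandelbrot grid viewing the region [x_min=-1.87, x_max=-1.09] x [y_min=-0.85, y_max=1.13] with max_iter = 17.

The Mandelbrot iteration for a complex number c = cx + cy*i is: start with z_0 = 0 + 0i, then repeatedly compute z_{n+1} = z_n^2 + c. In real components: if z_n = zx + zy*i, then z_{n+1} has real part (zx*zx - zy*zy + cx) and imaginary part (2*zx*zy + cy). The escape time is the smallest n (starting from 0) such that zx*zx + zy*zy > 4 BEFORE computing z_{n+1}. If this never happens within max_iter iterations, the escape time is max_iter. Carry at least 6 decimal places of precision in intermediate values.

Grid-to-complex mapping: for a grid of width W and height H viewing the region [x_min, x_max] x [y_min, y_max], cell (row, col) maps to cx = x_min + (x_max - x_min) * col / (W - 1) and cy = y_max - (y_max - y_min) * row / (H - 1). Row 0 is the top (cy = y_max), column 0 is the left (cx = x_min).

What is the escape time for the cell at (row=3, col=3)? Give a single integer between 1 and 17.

Answer: 3

Derivation:
z_0 = 0 + 0i, c = -1.4020 + 0.4700i
Iter 1: z = -1.4020 + 0.4700i, |z|^2 = 2.1865
Iter 2: z = 0.3427 + -0.8479i, |z|^2 = 0.8363
Iter 3: z = -2.0035 + -0.1111i, |z|^2 = 4.0262
Escaped at iteration 3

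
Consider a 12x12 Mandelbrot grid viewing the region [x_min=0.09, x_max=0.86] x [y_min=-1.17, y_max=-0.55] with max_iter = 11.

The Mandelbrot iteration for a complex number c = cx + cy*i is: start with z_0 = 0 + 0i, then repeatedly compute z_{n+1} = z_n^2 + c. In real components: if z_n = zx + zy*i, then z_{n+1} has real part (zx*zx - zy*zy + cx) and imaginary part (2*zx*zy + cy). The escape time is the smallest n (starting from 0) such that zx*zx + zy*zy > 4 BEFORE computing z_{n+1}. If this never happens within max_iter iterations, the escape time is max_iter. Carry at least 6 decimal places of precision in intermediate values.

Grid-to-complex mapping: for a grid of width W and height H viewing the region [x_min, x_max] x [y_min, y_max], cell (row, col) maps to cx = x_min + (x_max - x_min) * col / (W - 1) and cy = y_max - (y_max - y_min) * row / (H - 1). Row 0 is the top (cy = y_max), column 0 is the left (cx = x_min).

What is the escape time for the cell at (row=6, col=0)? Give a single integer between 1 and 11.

z_0 = 0 + 0i, c = 0.0900 + -0.8882i
Iter 1: z = 0.0900 + -0.8882i, |z|^2 = 0.7970
Iter 2: z = -0.6908 + -1.0481i, |z|^2 = 1.5756
Iter 3: z = -0.5313 + 0.5597i, |z|^2 = 0.5955
Iter 4: z = 0.0589 + -1.4829i, |z|^2 = 2.2025
Iter 5: z = -2.1056 + -1.0629i, |z|^2 = 5.5633
Escaped at iteration 5

Answer: 5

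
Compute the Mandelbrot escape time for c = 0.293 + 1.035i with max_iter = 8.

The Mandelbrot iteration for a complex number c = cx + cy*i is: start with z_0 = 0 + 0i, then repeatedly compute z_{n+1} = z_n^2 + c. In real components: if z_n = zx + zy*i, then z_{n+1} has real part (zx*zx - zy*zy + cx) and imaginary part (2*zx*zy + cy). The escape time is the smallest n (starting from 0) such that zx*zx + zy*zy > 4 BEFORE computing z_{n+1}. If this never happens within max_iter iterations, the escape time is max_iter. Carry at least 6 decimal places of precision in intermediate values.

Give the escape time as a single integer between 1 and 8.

z_0 = 0 + 0i, c = 0.2930 + 1.0350i
Iter 1: z = 0.2930 + 1.0350i, |z|^2 = 1.1571
Iter 2: z = -0.6924 + 1.6415i, |z|^2 = 3.1739
Iter 3: z = -1.9222 + -1.2381i, |z|^2 = 5.2276
Escaped at iteration 3

Answer: 3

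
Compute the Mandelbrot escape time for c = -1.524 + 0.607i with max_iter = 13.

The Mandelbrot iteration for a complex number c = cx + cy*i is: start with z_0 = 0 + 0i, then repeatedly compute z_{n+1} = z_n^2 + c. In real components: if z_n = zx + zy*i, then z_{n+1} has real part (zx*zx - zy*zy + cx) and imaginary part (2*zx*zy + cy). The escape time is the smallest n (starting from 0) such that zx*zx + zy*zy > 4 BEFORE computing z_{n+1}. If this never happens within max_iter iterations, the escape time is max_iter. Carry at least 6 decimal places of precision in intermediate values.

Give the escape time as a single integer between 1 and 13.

Answer: 3

Derivation:
z_0 = 0 + 0i, c = -1.5240 + 0.6070i
Iter 1: z = -1.5240 + 0.6070i, |z|^2 = 2.6910
Iter 2: z = 0.4301 + -1.2431i, |z|^2 = 1.7304
Iter 3: z = -2.8844 + -0.4624i, |z|^2 = 8.5335
Escaped at iteration 3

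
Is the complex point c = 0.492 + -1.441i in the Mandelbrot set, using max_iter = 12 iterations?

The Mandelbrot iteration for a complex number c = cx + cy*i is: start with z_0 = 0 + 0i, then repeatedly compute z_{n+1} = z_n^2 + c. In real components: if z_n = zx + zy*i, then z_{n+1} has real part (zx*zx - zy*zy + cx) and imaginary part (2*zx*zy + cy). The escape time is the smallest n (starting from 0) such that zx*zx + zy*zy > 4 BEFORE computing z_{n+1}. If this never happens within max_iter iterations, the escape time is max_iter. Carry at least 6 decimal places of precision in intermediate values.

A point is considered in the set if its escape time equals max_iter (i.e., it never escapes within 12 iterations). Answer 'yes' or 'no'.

z_0 = 0 + 0i, c = 0.4920 + -1.4410i
Iter 1: z = 0.4920 + -1.4410i, |z|^2 = 2.3185
Iter 2: z = -1.3424 + -2.8589i, |z|^2 = 9.9756
Escaped at iteration 2

Answer: no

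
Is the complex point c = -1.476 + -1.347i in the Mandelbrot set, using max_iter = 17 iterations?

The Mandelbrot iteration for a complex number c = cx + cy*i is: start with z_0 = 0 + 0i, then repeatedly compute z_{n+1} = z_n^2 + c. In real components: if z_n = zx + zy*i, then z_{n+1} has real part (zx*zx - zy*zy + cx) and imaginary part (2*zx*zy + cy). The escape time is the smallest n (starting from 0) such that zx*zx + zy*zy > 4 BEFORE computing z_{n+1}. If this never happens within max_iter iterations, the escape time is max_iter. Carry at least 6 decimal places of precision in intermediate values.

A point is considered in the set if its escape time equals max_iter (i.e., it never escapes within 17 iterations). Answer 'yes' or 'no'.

Answer: no

Derivation:
z_0 = 0 + 0i, c = -1.4760 + -1.3470i
Iter 1: z = -1.4760 + -1.3470i, |z|^2 = 3.9930
Iter 2: z = -1.1118 + 2.6293i, |z|^2 = 8.1496
Escaped at iteration 2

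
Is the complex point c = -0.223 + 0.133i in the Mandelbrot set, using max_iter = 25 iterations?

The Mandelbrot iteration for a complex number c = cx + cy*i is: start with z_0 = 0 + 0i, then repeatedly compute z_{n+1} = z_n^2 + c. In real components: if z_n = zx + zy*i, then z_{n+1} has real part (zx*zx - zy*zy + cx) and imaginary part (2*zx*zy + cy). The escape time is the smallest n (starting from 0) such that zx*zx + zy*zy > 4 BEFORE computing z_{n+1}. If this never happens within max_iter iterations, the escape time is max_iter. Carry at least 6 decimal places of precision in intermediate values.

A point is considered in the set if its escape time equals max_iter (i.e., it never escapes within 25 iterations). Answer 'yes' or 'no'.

z_0 = 0 + 0i, c = -0.2230 + 0.1330i
Iter 1: z = -0.2230 + 0.1330i, |z|^2 = 0.0674
Iter 2: z = -0.1910 + 0.0737i, |z|^2 = 0.0419
Iter 3: z = -0.1920 + 0.1049i, |z|^2 = 0.0478
Iter 4: z = -0.1971 + 0.0927i, |z|^2 = 0.0475
Iter 5: z = -0.1927 + 0.0964i, |z|^2 = 0.0464
Iter 6: z = -0.1952 + 0.0958i, |z|^2 = 0.0473
Iter 7: z = -0.1941 + 0.0956i, |z|^2 = 0.0468
Iter 8: z = -0.1945 + 0.0959i, |z|^2 = 0.0470
Iter 9: z = -0.1944 + 0.0957i, |z|^2 = 0.0469
Iter 10: z = -0.1944 + 0.0958i, |z|^2 = 0.0470
Iter 11: z = -0.1944 + 0.0958i, |z|^2 = 0.0470
Iter 12: z = -0.1944 + 0.0958i, |z|^2 = 0.0470
Iter 13: z = -0.1944 + 0.0958i, |z|^2 = 0.0470
Iter 14: z = -0.1944 + 0.0958i, |z|^2 = 0.0470
Iter 15: z = -0.1944 + 0.0958i, |z|^2 = 0.0470
Iter 16: z = -0.1944 + 0.0958i, |z|^2 = 0.0470
Iter 17: z = -0.1944 + 0.0958i, |z|^2 = 0.0470
Iter 18: z = -0.1944 + 0.0958i, |z|^2 = 0.0470
Iter 19: z = -0.1944 + 0.0958i, |z|^2 = 0.0470
Iter 20: z = -0.1944 + 0.0958i, |z|^2 = 0.0470
Iter 21: z = -0.1944 + 0.0958i, |z|^2 = 0.0470
Iter 22: z = -0.1944 + 0.0958i, |z|^2 = 0.0470
Iter 23: z = -0.1944 + 0.0958i, |z|^2 = 0.0470
Iter 24: z = -0.1944 + 0.0958i, |z|^2 = 0.0470
Did not escape in 25 iterations → in set

Answer: yes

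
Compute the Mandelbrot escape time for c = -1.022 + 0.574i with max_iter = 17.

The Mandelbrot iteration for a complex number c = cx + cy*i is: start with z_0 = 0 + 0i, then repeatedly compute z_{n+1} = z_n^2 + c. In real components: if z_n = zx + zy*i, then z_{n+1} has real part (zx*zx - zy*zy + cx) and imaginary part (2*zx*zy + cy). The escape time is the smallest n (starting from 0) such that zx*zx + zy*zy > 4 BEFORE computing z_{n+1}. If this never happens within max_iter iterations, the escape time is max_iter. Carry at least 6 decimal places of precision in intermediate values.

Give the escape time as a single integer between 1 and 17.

Answer: 5

Derivation:
z_0 = 0 + 0i, c = -1.0220 + 0.5740i
Iter 1: z = -1.0220 + 0.5740i, |z|^2 = 1.3740
Iter 2: z = -0.3070 + -0.5993i, |z|^2 = 0.4534
Iter 3: z = -1.2869 + 0.9419i, |z|^2 = 2.5433
Iter 4: z = -0.2532 + -1.8503i, |z|^2 = 3.4877
Iter 5: z = -4.3814 + 1.5111i, |z|^2 = 21.4801
Escaped at iteration 5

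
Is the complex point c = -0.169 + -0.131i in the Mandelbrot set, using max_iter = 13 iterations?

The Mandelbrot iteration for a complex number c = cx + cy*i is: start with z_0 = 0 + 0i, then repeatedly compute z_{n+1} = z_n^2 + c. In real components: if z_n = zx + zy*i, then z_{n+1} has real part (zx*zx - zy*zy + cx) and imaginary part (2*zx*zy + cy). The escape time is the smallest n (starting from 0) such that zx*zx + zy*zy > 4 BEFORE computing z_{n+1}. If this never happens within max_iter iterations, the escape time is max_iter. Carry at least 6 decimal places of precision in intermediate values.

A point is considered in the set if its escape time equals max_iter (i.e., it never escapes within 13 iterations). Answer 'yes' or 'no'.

Answer: yes

Derivation:
z_0 = 0 + 0i, c = -0.1690 + -0.1310i
Iter 1: z = -0.1690 + -0.1310i, |z|^2 = 0.0457
Iter 2: z = -0.1576 + -0.0867i, |z|^2 = 0.0324
Iter 3: z = -0.1517 + -0.1037i, |z|^2 = 0.0338
Iter 4: z = -0.1567 + -0.0996i, |z|^2 = 0.0345
Iter 5: z = -0.1543 + -0.0998i, |z|^2 = 0.0338
Iter 6: z = -0.1551 + -0.1002i, |z|^2 = 0.0341
Iter 7: z = -0.1550 + -0.0999i, |z|^2 = 0.0340
Iter 8: z = -0.1550 + -0.1000i, |z|^2 = 0.0340
Iter 9: z = -0.1550 + -0.1000i, |z|^2 = 0.0340
Iter 10: z = -0.1550 + -0.1000i, |z|^2 = 0.0340
Iter 11: z = -0.1550 + -0.1000i, |z|^2 = 0.0340
Iter 12: z = -0.1550 + -0.1000i, |z|^2 = 0.0340
Did not escape in 13 iterations → in set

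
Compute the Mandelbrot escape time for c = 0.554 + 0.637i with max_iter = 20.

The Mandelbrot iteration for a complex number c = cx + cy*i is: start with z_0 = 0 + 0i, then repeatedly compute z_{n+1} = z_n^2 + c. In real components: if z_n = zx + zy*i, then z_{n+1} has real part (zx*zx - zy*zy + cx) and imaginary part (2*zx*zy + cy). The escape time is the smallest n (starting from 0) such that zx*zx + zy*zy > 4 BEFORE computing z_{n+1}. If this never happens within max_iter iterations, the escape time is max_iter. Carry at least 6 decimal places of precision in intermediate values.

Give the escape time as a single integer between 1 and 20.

Answer: 3

Derivation:
z_0 = 0 + 0i, c = 0.5540 + 0.6370i
Iter 1: z = 0.5540 + 0.6370i, |z|^2 = 0.7127
Iter 2: z = 0.4551 + 1.3428i, |z|^2 = 2.0103
Iter 3: z = -1.0419 + 1.8593i, |z|^2 = 4.5428
Escaped at iteration 3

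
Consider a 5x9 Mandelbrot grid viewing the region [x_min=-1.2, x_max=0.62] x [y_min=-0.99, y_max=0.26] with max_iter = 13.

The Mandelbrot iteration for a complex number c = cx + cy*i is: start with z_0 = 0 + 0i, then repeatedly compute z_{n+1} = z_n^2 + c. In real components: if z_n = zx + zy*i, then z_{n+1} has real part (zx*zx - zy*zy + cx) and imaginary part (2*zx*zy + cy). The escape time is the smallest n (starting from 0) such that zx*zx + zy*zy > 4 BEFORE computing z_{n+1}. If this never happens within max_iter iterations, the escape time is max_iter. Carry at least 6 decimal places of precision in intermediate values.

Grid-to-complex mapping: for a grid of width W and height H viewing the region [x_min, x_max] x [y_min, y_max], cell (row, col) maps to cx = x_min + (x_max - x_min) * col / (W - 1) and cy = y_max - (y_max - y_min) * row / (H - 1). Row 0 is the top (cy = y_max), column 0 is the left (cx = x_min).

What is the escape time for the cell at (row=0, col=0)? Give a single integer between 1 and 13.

z_0 = 0 + 0i, c = -1.2000 + 0.2600i
Iter 1: z = -1.2000 + 0.2600i, |z|^2 = 1.5076
Iter 2: z = 0.1724 + -0.3640i, |z|^2 = 0.1622
Iter 3: z = -1.3028 + 0.1345i, |z|^2 = 1.7153
Iter 4: z = 0.4791 + -0.0904i, |z|^2 = 0.2377
Iter 5: z = -0.9786 + 0.1733i, |z|^2 = 0.9877
Iter 6: z = -0.2724 + -0.0793i, |z|^2 = 0.0805
Iter 7: z = -1.1321 + 0.3032i, |z|^2 = 1.3736
Iter 8: z = -0.0103 + -0.4265i, |z|^2 = 0.1820
Iter 9: z = -1.3818 + 0.2688i, |z|^2 = 1.9815
Iter 10: z = 0.6371 + -0.4827i, |z|^2 = 0.6389
Iter 11: z = -1.0272 + -0.3551i, |z|^2 = 1.1812
Iter 12: z = -0.2709 + 0.9895i, |z|^2 = 1.0525

Answer: 13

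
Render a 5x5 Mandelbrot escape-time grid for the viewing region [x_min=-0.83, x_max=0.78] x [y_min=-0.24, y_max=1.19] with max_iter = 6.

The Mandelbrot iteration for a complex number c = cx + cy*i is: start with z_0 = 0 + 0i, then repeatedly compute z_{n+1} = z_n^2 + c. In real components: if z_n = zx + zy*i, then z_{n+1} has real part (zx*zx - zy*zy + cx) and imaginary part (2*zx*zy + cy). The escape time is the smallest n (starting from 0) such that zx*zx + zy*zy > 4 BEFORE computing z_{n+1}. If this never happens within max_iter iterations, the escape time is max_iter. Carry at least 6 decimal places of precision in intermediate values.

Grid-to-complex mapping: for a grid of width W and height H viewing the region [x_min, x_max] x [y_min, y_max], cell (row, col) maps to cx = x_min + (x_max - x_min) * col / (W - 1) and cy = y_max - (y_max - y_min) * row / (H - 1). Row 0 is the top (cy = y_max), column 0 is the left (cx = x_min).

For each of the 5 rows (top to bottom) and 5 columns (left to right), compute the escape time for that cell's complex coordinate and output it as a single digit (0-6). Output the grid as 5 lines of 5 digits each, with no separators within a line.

(row=0, col=0): c = -0.8300 + 1.1900i → escape time 3
(row=0, col=1): c = -0.4275 + 1.1900i → escape time 3
(row=0, col=2): c = -0.0250 + 1.1900i → escape time 3
(row=0, col=3): c = 0.3775 + 1.1900i → escape time 2
(row=0, col=4): c = 0.7800 + 1.1900i → escape time 2
(row=1, col=0): c = -0.8300 + 0.8325i → escape time 4
(row=1, col=1): c = -0.4275 + 0.8325i → escape time 5
(row=1, col=2): c = -0.0250 + 0.8325i → escape time 6
(row=1, col=3): c = 0.3775 + 0.8325i → escape time 4
(row=1, col=4): c = 0.7800 + 0.8325i → escape time 2
(row=2, col=0): c = -0.8300 + 0.4750i → escape time 6
(row=2, col=1): c = -0.4275 + 0.4750i → escape time 6
(row=2, col=2): c = -0.0250 + 0.4750i → escape time 6
(row=2, col=3): c = 0.3775 + 0.4750i → escape time 6
(row=2, col=4): c = 0.7800 + 0.4750i → escape time 3
(row=3, col=0): c = -0.8300 + 0.1175i → escape time 6
(row=3, col=1): c = -0.4275 + 0.1175i → escape time 6
(row=3, col=2): c = -0.0250 + 0.1175i → escape time 6
(row=3, col=3): c = 0.3775 + 0.1175i → escape time 6
(row=3, col=4): c = 0.7800 + 0.1175i → escape time 3
(row=4, col=0): c = -0.8300 + -0.2400i → escape time 6
(row=4, col=1): c = -0.4275 + -0.2400i → escape time 6
(row=4, col=2): c = -0.0250 + -0.2400i → escape time 6
(row=4, col=3): c = 0.3775 + -0.2400i → escape time 6
(row=4, col=4): c = 0.7800 + -0.2400i → escape time 3

Answer: 33322
45642
66663
66663
66663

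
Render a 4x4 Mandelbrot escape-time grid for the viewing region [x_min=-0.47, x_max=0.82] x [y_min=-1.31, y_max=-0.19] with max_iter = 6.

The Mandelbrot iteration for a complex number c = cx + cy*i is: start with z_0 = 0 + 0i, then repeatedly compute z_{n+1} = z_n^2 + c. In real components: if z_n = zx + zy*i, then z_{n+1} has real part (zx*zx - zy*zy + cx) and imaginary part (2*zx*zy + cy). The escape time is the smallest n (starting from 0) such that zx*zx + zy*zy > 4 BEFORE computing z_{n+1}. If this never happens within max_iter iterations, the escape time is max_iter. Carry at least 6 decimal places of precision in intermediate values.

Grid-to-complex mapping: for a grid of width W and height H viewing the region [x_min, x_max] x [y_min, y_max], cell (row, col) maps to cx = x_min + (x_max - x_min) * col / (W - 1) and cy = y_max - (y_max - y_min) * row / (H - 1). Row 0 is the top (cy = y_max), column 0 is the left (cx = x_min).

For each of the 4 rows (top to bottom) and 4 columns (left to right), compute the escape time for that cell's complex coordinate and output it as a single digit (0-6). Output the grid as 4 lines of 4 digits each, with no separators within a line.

(row=0, col=0): c = -0.4700 + -0.1900i → escape time 6
(row=0, col=1): c = -0.0400 + -0.1900i → escape time 6
(row=0, col=2): c = 0.3900 + -0.1900i → escape time 6
(row=0, col=3): c = 0.8200 + -0.1900i → escape time 3
(row=1, col=0): c = -0.4700 + -0.5633i → escape time 6
(row=1, col=1): c = -0.0400 + -0.5633i → escape time 6
(row=1, col=2): c = 0.3900 + -0.5633i → escape time 6
(row=1, col=3): c = 0.8200 + -0.5633i → escape time 3
(row=2, col=0): c = -0.4700 + -0.9367i → escape time 4
(row=2, col=1): c = -0.0400 + -0.9367i → escape time 6
(row=2, col=2): c = 0.3900 + -0.9367i → escape time 3
(row=2, col=3): c = 0.8200 + -0.9367i → escape time 2
(row=3, col=0): c = -0.4700 + -1.3100i → escape time 3
(row=3, col=1): c = -0.0400 + -1.3100i → escape time 2
(row=3, col=2): c = 0.3900 + -1.3100i → escape time 2
(row=3, col=3): c = 0.8200 + -1.3100i → escape time 2

Answer: 6663
6663
4632
3222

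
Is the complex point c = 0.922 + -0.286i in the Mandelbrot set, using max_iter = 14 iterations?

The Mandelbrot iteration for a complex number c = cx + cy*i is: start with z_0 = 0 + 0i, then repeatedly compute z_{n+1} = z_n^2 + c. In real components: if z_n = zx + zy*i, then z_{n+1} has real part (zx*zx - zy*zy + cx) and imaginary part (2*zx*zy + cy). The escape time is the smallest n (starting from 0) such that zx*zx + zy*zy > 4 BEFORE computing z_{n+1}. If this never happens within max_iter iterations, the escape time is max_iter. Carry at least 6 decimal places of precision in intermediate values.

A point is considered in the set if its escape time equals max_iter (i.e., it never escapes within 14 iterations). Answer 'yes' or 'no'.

z_0 = 0 + 0i, c = 0.9220 + -0.2860i
Iter 1: z = 0.9220 + -0.2860i, |z|^2 = 0.9319
Iter 2: z = 1.6903 + -0.8134i, |z|^2 = 3.5187
Iter 3: z = 3.1175 + -3.0357i, |z|^2 = 18.9342
Escaped at iteration 3

Answer: no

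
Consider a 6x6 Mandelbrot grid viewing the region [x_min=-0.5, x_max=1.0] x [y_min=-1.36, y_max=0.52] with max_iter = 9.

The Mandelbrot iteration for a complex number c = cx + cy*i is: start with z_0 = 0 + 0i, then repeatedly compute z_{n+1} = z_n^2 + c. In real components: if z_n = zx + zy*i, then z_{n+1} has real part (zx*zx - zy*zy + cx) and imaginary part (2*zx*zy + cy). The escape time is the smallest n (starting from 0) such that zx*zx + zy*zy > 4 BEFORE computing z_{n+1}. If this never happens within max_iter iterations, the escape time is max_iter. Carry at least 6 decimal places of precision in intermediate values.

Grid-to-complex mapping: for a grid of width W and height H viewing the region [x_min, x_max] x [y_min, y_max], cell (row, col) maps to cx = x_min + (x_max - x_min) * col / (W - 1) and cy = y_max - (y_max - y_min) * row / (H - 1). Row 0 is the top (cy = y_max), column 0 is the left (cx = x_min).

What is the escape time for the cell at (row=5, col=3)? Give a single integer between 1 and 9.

Answer: 2

Derivation:
z_0 = 0 + 0i, c = 0.4000 + -1.3600i
Iter 1: z = 0.4000 + -1.3600i, |z|^2 = 2.0096
Iter 2: z = -1.2896 + -2.4480i, |z|^2 = 7.6558
Escaped at iteration 2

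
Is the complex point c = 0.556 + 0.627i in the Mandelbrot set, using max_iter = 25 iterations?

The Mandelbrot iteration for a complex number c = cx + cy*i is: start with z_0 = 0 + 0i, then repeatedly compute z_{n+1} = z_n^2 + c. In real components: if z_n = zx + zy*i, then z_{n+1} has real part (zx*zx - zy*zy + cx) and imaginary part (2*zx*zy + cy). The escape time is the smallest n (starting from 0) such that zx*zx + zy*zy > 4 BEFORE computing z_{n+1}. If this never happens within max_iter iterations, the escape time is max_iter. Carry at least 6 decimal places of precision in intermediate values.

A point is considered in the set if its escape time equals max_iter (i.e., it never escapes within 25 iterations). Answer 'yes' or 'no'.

z_0 = 0 + 0i, c = 0.5560 + 0.6270i
Iter 1: z = 0.5560 + 0.6270i, |z|^2 = 0.7023
Iter 2: z = 0.4720 + 1.3242i, |z|^2 = 1.9764
Iter 3: z = -0.9748 + 1.8771i, |z|^2 = 4.4736
Escaped at iteration 3

Answer: no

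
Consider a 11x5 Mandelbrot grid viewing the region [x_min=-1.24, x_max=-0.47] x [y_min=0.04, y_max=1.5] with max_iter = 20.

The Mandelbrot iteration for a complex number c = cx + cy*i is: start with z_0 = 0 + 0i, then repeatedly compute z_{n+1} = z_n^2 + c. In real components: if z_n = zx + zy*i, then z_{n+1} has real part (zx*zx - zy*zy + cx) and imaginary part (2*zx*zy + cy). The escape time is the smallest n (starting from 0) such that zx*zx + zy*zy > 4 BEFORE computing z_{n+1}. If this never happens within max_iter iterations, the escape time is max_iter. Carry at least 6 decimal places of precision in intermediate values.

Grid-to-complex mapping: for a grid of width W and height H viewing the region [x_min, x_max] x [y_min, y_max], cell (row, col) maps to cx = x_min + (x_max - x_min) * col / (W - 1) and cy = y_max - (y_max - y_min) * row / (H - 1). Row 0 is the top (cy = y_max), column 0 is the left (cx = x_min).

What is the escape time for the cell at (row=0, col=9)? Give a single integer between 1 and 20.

Answer: 2

Derivation:
z_0 = 0 + 0i, c = -0.5470 + 1.5000i
Iter 1: z = -0.5470 + 1.5000i, |z|^2 = 2.5492
Iter 2: z = -2.4978 + -0.1410i, |z|^2 = 6.2588
Escaped at iteration 2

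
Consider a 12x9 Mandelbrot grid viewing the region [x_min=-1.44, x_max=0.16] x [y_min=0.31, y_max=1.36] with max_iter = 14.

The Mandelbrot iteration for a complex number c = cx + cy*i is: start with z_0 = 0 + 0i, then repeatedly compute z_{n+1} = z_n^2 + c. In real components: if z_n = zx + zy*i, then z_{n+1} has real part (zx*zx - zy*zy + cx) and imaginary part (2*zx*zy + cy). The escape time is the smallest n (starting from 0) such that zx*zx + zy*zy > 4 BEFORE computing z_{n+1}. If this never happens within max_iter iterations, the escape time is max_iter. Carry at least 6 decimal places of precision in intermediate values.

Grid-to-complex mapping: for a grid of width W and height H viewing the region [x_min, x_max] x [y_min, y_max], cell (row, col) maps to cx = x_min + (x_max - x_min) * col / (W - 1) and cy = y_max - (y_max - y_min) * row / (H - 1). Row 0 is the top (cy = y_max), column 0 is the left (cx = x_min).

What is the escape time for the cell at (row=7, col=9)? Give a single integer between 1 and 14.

z_0 = 0 + 0i, c = -0.1309 + 0.4413i
Iter 1: z = -0.1309 + 0.4413i, |z|^2 = 0.2118
Iter 2: z = -0.3085 + 0.3257i, |z|^2 = 0.2013
Iter 3: z = -0.1418 + 0.2403i, |z|^2 = 0.0779
Iter 4: z = -0.1685 + 0.3731i, |z|^2 = 0.1676
Iter 5: z = -0.2417 + 0.3155i, |z|^2 = 0.1580
Iter 6: z = -0.1720 + 0.2887i, |z|^2 = 0.1130
Iter 7: z = -0.1847 + 0.3419i, |z|^2 = 0.1510
Iter 8: z = -0.2137 + 0.3150i, |z|^2 = 0.1449
Iter 9: z = -0.1844 + 0.3066i, |z|^2 = 0.1280
Iter 10: z = -0.1909 + 0.3281i, |z|^2 = 0.1441
Iter 11: z = -0.2021 + 0.3160i, |z|^2 = 0.1407
Iter 12: z = -0.1899 + 0.3135i, |z|^2 = 0.1343
Iter 13: z = -0.1931 + 0.3222i, |z|^2 = 0.1411

Answer: 14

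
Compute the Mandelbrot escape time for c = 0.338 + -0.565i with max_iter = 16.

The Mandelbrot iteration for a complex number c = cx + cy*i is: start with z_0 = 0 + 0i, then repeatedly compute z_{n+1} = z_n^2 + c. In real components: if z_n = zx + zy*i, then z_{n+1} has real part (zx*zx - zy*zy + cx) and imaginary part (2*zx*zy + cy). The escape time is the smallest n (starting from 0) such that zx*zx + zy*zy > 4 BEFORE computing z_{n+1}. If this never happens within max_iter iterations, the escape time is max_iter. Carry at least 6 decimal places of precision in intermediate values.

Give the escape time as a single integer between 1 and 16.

Answer: 16

Derivation:
z_0 = 0 + 0i, c = 0.3380 + -0.5650i
Iter 1: z = 0.3380 + -0.5650i, |z|^2 = 0.4335
Iter 2: z = 0.1330 + -0.9469i, |z|^2 = 0.9144
Iter 3: z = -0.5410 + -0.8169i, |z|^2 = 0.9600
Iter 4: z = -0.0367 + 0.3189i, |z|^2 = 0.1031
Iter 5: z = 0.2376 + -0.5884i, |z|^2 = 0.4027
Iter 6: z = 0.0483 + -0.8447i, |z|^2 = 0.7158
Iter 7: z = -0.3731 + -0.6465i, |z|^2 = 0.5572
Iter 8: z = 0.0592 + -0.0825i, |z|^2 = 0.0103
Iter 9: z = 0.3347 + -0.5748i, |z|^2 = 0.4424
Iter 10: z = 0.1197 + -0.9497i, |z|^2 = 0.9163
Iter 11: z = -0.5497 + -0.7923i, |z|^2 = 0.9299
Iter 12: z = 0.0125 + 0.3060i, |z|^2 = 0.0938
Iter 13: z = 0.2445 + -0.5574i, |z|^2 = 0.3704
Iter 14: z = 0.0871 + -0.8376i, |z|^2 = 0.7091
Iter 15: z = -0.3559 + -0.7109i, |z|^2 = 0.6321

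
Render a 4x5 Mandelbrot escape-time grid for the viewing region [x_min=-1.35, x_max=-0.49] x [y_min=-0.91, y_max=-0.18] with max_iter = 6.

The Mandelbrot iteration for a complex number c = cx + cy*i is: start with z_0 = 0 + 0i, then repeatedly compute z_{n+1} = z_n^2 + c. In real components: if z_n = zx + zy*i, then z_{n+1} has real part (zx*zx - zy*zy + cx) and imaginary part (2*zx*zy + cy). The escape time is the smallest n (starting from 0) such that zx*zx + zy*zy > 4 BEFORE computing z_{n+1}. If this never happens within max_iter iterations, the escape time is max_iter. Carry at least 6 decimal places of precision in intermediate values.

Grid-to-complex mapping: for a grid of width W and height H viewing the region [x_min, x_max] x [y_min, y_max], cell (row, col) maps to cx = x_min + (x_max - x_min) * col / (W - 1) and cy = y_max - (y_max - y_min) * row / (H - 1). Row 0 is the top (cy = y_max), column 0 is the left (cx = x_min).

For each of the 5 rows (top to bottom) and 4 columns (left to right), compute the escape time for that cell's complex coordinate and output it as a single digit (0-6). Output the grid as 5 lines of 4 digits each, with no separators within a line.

Answer: 6666
6666
3566
3346
3344

Derivation:
(row=0, col=0): c = -1.3500 + -0.1800i → escape time 6
(row=0, col=1): c = -1.0633 + -0.1800i → escape time 6
(row=0, col=2): c = -0.7767 + -0.1800i → escape time 6
(row=0, col=3): c = -0.4900 + -0.1800i → escape time 6
(row=1, col=0): c = -1.3500 + -0.3625i → escape time 6
(row=1, col=1): c = -1.0633 + -0.3625i → escape time 6
(row=1, col=2): c = -0.7767 + -0.3625i → escape time 6
(row=1, col=3): c = -0.4900 + -0.3625i → escape time 6
(row=2, col=0): c = -1.3500 + -0.5450i → escape time 3
(row=2, col=1): c = -1.0633 + -0.5450i → escape time 5
(row=2, col=2): c = -0.7767 + -0.5450i → escape time 6
(row=2, col=3): c = -0.4900 + -0.5450i → escape time 6
(row=3, col=0): c = -1.3500 + -0.7275i → escape time 3
(row=3, col=1): c = -1.0633 + -0.7275i → escape time 3
(row=3, col=2): c = -0.7767 + -0.7275i → escape time 4
(row=3, col=3): c = -0.4900 + -0.7275i → escape time 6
(row=4, col=0): c = -1.3500 + -0.9100i → escape time 3
(row=4, col=1): c = -1.0633 + -0.9100i → escape time 3
(row=4, col=2): c = -0.7767 + -0.9100i → escape time 4
(row=4, col=3): c = -0.4900 + -0.9100i → escape time 4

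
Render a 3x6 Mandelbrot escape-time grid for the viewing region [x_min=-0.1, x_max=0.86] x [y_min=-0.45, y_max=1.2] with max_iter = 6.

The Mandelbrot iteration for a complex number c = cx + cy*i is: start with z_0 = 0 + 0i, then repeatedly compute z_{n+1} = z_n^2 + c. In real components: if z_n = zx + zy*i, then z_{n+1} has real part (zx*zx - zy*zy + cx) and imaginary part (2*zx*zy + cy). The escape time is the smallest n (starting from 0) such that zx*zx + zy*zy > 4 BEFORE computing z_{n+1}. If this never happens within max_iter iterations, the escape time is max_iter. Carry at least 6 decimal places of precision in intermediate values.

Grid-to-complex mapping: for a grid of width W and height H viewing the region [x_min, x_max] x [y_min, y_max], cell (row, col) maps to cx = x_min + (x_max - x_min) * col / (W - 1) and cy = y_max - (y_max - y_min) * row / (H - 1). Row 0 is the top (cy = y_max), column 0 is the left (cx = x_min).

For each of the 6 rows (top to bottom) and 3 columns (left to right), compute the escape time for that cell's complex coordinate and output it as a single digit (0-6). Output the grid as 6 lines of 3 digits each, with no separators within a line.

(row=0, col=0): c = -0.1000 + 1.2000i → escape time 3
(row=0, col=1): c = 0.3800 + 1.2000i → escape time 2
(row=0, col=2): c = 0.8600 + 1.2000i → escape time 2
(row=1, col=0): c = -0.1000 + 0.8700i → escape time 6
(row=1, col=1): c = 0.3800 + 0.8700i → escape time 4
(row=1, col=2): c = 0.8600 + 0.8700i → escape time 2
(row=2, col=0): c = -0.1000 + 0.5400i → escape time 6
(row=2, col=1): c = 0.3800 + 0.5400i → escape time 6
(row=2, col=2): c = 0.8600 + 0.5400i → escape time 3
(row=3, col=0): c = -0.1000 + 0.2100i → escape time 6
(row=3, col=1): c = 0.3800 + 0.2100i → escape time 6
(row=3, col=2): c = 0.8600 + 0.2100i → escape time 3
(row=4, col=0): c = -0.1000 + -0.1200i → escape time 6
(row=4, col=1): c = 0.3800 + -0.1200i → escape time 6
(row=4, col=2): c = 0.8600 + -0.1200i → escape time 3
(row=5, col=0): c = -0.1000 + -0.4500i → escape time 6
(row=5, col=1): c = 0.3800 + -0.4500i → escape time 6
(row=5, col=2): c = 0.8600 + -0.4500i → escape time 3

Answer: 322
642
663
663
663
663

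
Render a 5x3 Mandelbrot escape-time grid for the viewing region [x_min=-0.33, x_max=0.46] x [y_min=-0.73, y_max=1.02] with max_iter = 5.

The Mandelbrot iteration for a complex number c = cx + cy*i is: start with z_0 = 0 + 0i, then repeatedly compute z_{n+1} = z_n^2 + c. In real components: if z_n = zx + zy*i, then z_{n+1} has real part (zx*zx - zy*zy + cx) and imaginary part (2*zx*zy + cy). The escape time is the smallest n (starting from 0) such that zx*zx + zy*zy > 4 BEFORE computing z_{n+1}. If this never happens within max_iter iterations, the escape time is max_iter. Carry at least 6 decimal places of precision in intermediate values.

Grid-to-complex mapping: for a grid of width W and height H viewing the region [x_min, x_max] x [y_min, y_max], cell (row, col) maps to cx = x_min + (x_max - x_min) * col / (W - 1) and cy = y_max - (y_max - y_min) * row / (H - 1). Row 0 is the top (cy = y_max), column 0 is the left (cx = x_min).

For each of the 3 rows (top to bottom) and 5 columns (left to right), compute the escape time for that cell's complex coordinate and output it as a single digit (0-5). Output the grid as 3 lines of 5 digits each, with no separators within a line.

(row=0, col=0): c = -0.3300 + 1.0200i → escape time 5
(row=0, col=1): c = -0.1325 + 1.0200i → escape time 5
(row=0, col=2): c = 0.0650 + 1.0200i → escape time 4
(row=0, col=3): c = 0.2625 + 1.0200i → escape time 3
(row=0, col=4): c = 0.4600 + 1.0200i → escape time 3
(row=1, col=0): c = -0.3300 + 0.1450i → escape time 5
(row=1, col=1): c = -0.1325 + 0.1450i → escape time 5
(row=1, col=2): c = 0.0650 + 0.1450i → escape time 5
(row=1, col=3): c = 0.2625 + 0.1450i → escape time 5
(row=1, col=4): c = 0.4600 + 0.1450i → escape time 5
(row=2, col=0): c = -0.3300 + -0.7300i → escape time 5
(row=2, col=1): c = -0.1325 + -0.7300i → escape time 5
(row=2, col=2): c = 0.0650 + -0.7300i → escape time 5
(row=2, col=3): c = 0.2625 + -0.7300i → escape time 5
(row=2, col=4): c = 0.4600 + -0.7300i → escape time 4

Answer: 55433
55555
55554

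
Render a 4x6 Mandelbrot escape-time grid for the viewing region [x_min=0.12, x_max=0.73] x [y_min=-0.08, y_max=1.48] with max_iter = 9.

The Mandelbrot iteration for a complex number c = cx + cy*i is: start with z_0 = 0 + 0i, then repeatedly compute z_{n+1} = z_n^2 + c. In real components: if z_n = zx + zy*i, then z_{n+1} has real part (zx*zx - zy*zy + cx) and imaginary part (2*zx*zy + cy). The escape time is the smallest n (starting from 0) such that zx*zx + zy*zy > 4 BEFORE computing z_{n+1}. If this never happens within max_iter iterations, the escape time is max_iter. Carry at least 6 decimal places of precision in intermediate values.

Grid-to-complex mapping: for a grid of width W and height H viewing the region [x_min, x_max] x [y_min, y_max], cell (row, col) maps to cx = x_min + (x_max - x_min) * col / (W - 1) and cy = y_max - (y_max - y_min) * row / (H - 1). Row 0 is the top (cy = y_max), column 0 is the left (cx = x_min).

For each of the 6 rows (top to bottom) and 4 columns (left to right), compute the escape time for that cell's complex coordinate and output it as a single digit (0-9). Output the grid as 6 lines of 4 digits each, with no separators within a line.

(row=0, col=0): c = 0.1200 + 1.4800i → escape time 2
(row=0, col=1): c = 0.3233 + 1.4800i → escape time 2
(row=0, col=2): c = 0.5267 + 1.4800i → escape time 2
(row=0, col=3): c = 0.7300 + 1.4800i → escape time 2
(row=1, col=0): c = 0.1200 + 1.1680i → escape time 3
(row=1, col=1): c = 0.3233 + 1.1680i → escape time 2
(row=1, col=2): c = 0.5267 + 1.1680i → escape time 2
(row=1, col=3): c = 0.7300 + 1.1680i → escape time 2
(row=2, col=0): c = 0.1200 + 0.8560i → escape time 5
(row=2, col=1): c = 0.3233 + 0.8560i → escape time 4
(row=2, col=2): c = 0.5267 + 0.8560i → escape time 3
(row=2, col=3): c = 0.7300 + 0.8560i → escape time 2
(row=3, col=0): c = 0.1200 + 0.5440i → escape time 9
(row=3, col=1): c = 0.3233 + 0.5440i → escape time 9
(row=3, col=2): c = 0.5267 + 0.5440i → escape time 4
(row=3, col=3): c = 0.7300 + 0.5440i → escape time 3
(row=4, col=0): c = 0.1200 + 0.2320i → escape time 9
(row=4, col=1): c = 0.3233 + 0.2320i → escape time 9
(row=4, col=2): c = 0.5267 + 0.2320i → escape time 5
(row=4, col=3): c = 0.7300 + 0.2320i → escape time 3
(row=5, col=0): c = 0.1200 + -0.0800i → escape time 9
(row=5, col=1): c = 0.3233 + -0.0800i → escape time 9
(row=5, col=2): c = 0.5267 + -0.0800i → escape time 5
(row=5, col=3): c = 0.7300 + -0.0800i → escape time 3

Answer: 2222
3222
5432
9943
9953
9953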